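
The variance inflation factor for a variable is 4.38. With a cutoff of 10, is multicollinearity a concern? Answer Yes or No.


Compare VIF = 4.38 to the threshold of 10.
4.38 < 10, so the answer is No.

No


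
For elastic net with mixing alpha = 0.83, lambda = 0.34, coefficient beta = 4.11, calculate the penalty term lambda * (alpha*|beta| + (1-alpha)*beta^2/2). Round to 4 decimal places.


L1 component = 0.83 * |4.11| = 3.4113.
L2 component = 0.17 * 4.11^2 / 2 = 1.4358.
Penalty = 0.34 * (3.4113 + 1.4358) = 0.34 * 4.8471 = 1.6480.

1.6480


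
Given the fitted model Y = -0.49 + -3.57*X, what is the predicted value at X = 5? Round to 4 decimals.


Substitute X = 5 into the equation:
Y = -0.49 + -3.57 * 5 = -0.49 + -17.8500 = -18.3400.

-18.3400


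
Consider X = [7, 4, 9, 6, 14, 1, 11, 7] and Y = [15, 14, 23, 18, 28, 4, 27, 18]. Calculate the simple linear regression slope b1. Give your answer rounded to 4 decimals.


First compute the means: xbar = 7.3750, ybar = 18.3750.
Then S_xx = sum((xi - xbar)^2) = 113.8750.
S_xy = sum((xi - xbar)(yi - ybar)) = 210.8750.
b1 = S_xy / S_xx = 210.8750 / 113.8750 = 1.8518.

1.8518


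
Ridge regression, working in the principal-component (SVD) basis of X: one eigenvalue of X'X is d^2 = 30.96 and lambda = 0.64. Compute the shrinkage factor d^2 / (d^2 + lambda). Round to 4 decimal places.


Denominator = d^2 + lambda = 30.96 + 0.64 = 31.6000.
Shrinkage = 30.96 / 31.6000 = 0.9797.

0.9797


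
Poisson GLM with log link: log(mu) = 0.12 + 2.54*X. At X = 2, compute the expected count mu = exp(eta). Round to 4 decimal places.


eta = 0.12 + 2.54 * 2 = 5.2000.
mu = exp(5.2000) = 181.2722.

181.2722


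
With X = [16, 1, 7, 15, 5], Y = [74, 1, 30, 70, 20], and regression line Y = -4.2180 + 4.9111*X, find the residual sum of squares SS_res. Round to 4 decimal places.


Predicted values from Y = -4.2180 + 4.9111*X.
Residuals: [-0.3596, 0.3069, -0.1597, 0.5515, -0.3375].
SSres = 0.6671.

0.6671


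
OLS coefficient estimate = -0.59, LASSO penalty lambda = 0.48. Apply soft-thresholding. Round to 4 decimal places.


Absolute value: |-0.59| = 0.59.
Compare to lambda = 0.48.
Since |beta| > lambda, coefficient = sign(beta)*(|beta| - lambda) = -0.1100.

-0.1100


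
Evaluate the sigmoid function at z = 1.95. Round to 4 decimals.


First, exp(-1.9500) = 0.1423.
Then sigma(z) = 1/(1 + 0.1423) = 0.8754.

0.8754


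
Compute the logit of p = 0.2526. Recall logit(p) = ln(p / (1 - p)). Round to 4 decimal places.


The odds are p/(1-p) = 0.2526 / 0.7474 = 0.3380.
logit(p) = ln(0.3380) = -1.0848.

-1.0848


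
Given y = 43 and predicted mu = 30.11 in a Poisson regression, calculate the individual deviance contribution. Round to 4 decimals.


First: ln(43/30.11) = 0.356343.
Then: 43 * 0.356343 = 15.322749.
y - mu = 43 - 30.11 = 12.89.
D = 2(15.322749 - 12.89) = 4.865498, which rounds to 4.8655.

4.8655


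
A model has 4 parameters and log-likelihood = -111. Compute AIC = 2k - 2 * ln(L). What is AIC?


Compute:
2k = 2*4 = 8.
-2*loglik = -2*(-111) = 222.
AIC = 8 + 222 = 230.

230


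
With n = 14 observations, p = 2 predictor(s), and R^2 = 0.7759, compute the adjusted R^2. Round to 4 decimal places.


Plug in: Adj R^2 = 1 - (1 - 0.7759) * 13/11.
= 1 - 0.2241 * 13/11
= 1 - 2.9133 / 11
= 1 - 0.2648 = 0.7352.

0.7352


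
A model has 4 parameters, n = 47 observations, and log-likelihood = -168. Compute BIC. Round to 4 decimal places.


ln(47) = 3.850148.
k * ln(n) = 4 * 3.850148 = 15.400592.
-2L = 336.
BIC = 15.400592 + 336 = 351.400592, which rounds to 351.4006.

351.4006


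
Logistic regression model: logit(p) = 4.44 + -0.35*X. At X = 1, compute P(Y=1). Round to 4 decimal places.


Linear predictor: z = 4.44 + -0.35 * 1 = 4.0900.
P = 1/(1 + exp(-4.0900)) = 1/(1 + 0.0167) = 0.9835.

0.9835


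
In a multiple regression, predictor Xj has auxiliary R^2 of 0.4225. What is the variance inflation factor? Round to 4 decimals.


Using VIF = 1/(1 - R^2_j):
1 - 0.4225 = 0.5775.
VIF = 1.7316.

1.7316


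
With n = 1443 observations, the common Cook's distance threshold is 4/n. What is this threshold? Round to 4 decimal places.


The threshold is 4/n.
4/1443 = 0.0028.

0.0028


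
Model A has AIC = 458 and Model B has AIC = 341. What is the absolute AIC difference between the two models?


|AIC_A - AIC_B| = |458 - 341| = 117.
Model B is preferred (lower AIC).

117


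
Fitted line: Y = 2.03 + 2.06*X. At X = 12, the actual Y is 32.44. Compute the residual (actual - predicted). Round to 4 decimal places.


Compute yhat = 2.03 + (2.06)(12) = 26.7500.
Residual = actual - predicted = 32.44 - 26.7500 = 5.6900.

5.6900


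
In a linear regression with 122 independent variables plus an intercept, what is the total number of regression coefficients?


Including the intercept, the model has 122 predictor coefficients + 1 intercept.
Total = 123.

123


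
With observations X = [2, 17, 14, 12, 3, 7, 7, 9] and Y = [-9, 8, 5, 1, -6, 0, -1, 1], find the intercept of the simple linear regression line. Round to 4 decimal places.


The slope is b1 = 1.0105.
Sample means are xbar = 8.8750 and ybar = -0.1250.
Intercept: b0 = -0.1250 - (1.0105)(8.8750) = -9.0930.

-9.0930


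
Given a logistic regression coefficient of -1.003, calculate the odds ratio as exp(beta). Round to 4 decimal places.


exp(-1.003) = 0.3668.
So the odds ratio is 0.3668.

0.3668


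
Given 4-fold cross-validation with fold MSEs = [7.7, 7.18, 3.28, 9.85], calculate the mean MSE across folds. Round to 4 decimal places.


Add all fold MSEs: 28.0100.
Divide by k = 4: 28.0100/4 = 7.0025.

7.0025


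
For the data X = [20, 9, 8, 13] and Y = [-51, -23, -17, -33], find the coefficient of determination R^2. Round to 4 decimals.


After computing the OLS fit (b0=2.9888, b1=-2.7191):
SSres = 5.9775, SStot = 664.0000.
R^2 = 1 - 5.9775/664.0000 = 0.9910.

0.9910


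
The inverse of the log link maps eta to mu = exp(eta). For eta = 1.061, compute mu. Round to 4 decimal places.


The inverse log link gives:
mu = exp(1.061) = 2.8893.

2.8893


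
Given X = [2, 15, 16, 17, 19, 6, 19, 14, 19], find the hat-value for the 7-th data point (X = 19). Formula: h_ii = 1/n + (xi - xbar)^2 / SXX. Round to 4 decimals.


Compute xbar = 14.1111 with n = 9 observations.
SXX = 296.8889.
Leverage = 1/9 + (19 - 14.1111)^2/296.8889 = 0.1916.

0.1916


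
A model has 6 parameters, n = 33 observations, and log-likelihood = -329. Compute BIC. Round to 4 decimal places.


k * ln(n) = 6 * ln(33) = 6 * 3.496508 = 20.979048.
-2 * loglik = -2 * (-329) = 658.
BIC = 20.979048 + 658 = 678.979048, which rounds to 678.9790.

678.9790


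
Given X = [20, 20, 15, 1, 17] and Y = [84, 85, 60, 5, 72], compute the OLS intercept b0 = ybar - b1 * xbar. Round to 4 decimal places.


First find the slope: b1 = 4.1790.
Means: xbar = 14.6000, ybar = 61.2000.
b0 = ybar - b1 * xbar = 61.2000 - 4.1790 * 14.6000 = 0.1870.

0.1870


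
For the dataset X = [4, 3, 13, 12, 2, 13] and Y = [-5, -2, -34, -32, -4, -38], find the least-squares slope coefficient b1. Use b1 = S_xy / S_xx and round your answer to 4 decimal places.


First compute the means: xbar = 7.8333, ybar = -19.1667.
Then S_xx = sum((xi - xbar)^2) = 142.8333.
S_xy = sum((xi - xbar)(yi - ybar)) = -453.1667.
b1 = S_xy / S_xx = -453.1667 / 142.8333 = -3.1727.

-3.1727


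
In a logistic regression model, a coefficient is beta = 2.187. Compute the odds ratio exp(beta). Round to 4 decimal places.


exp(2.187) = 8.9084.
So the odds ratio is 8.9084.

8.9084


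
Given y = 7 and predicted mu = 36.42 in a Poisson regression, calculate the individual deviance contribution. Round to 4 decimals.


Compute y*ln(y/mu) = 7*ln(7/36.42) = 7*-1.649208 = -11.544456.
y - mu = -29.42.
D = 2*(-11.544456 - (-29.42)) = 35.751088, which rounds to 35.7511.

35.7511


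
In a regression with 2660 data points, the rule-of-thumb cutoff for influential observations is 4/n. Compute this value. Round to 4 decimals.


Cook's distance cutoff = 4/n = 4/2660.
= 0.0015.

0.0015


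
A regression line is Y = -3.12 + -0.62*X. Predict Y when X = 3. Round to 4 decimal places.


Predicted value:
Y = -3.12 + (-0.62)(3) = -3.12 + -1.8600 = -4.9800.

-4.9800


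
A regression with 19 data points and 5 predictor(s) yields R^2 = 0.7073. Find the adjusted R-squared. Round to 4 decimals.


Adjusted R^2 = 1 - (1 - R^2) * (n-1)/(n-p-1).
(1 - R^2) = 0.2927.
(n-1)/(n-p-1) = 18/13.
(1 - R^2) * (n-1) = 0.2927 * 18 = 5.2686.
Divide by (n-p-1): 5.2686 / 13 = 0.4053.
Adj R^2 = 1 - 0.4053 = 0.5947.

0.5947


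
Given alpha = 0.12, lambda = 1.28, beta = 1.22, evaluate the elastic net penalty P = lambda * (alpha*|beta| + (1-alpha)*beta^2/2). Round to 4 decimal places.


L1 component = 0.12 * |1.22| = 0.1464.
L2 component = 0.88 * 1.22^2 / 2 = 0.6549.
Penalty = 1.28 * (0.1464 + 0.6549) = 1.28 * 0.8013 = 1.0257.

1.0257


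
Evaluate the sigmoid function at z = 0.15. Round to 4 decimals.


First, exp(-0.1500) = 0.8607.
Then sigma(z) = 1/(1 + 0.8607) = 0.5374.

0.5374


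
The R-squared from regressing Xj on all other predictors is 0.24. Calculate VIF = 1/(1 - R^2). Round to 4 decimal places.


VIF = 1 / (1 - 0.24).
= 1 / 0.76 = 1.3158.

1.3158


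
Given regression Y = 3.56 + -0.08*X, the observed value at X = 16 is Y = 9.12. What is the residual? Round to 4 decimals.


Fitted value at X = 16 is yhat = 3.56 + -0.08*16 = 2.2800.
Residual = 9.12 - 2.2800 = 6.8400.

6.8400


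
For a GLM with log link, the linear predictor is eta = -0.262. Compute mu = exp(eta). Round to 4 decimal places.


mu = exp(eta) = exp(-0.262).
= 0.7695.

0.7695


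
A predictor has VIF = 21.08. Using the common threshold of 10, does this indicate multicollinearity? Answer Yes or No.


Check: VIF = 21.08 vs threshold = 10.
Since 21.08 >= 10, the answer is Yes.

Yes


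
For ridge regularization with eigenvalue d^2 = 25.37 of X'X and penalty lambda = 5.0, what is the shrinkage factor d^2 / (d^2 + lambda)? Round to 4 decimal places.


d^2 + lambda = 25.37 + 5.0 = 30.3700.
Shrinkage factor = 25.37/30.3700 = 0.8354.

0.8354


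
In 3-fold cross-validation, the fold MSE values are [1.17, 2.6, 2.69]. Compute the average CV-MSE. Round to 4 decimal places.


Total MSE across folds = 6.4600.
CV-MSE = 6.4600/3 = 2.1533.

2.1533


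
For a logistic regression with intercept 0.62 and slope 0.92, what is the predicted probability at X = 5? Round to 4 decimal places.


z = 0.62 + 0.92 * 5 = 5.2200.
Sigmoid: P = 1 / (1 + exp(-5.2200)) = 0.9946.

0.9946


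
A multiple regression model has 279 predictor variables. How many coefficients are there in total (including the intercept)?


Each predictor gets one coefficient, plus one intercept.
Total parameters = 279 + 1 = 280.

280


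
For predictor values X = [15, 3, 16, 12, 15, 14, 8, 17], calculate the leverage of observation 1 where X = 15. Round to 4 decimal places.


Compute xbar = 12.5000 with n = 8 observations.
SXX = 158.0000.
Leverage = 1/8 + (15 - 12.5000)^2/158.0000 = 0.1646.

0.1646


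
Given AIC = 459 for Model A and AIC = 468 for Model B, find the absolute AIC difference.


Compute |459 - 468| = 9.
Model A has the smaller AIC.

9


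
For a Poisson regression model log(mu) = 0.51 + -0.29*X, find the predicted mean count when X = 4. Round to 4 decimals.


Linear predictor: eta = 0.51 + (-0.29)(4) = -0.6500.
Expected count: mu = exp(-0.6500) = 0.5220.

0.5220


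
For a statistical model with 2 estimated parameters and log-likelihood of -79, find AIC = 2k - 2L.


AIC = 2*2 - 2*(-79).
= 4 + 158 = 162.

162


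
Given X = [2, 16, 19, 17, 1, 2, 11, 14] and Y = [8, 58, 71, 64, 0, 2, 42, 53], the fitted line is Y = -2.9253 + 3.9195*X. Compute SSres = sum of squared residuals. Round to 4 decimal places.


Predicted values from Y = -2.9253 + 3.9195*X.
Residuals: [3.0863, -1.7867, -0.5452, 0.2938, -0.9942, -2.9137, 1.8108, 1.0523].
SSres = 26.9655.

26.9655


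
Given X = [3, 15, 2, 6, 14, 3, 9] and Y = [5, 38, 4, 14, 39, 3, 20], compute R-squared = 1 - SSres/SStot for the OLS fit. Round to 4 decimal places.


Fit the OLS line: b0 = -3.7368, b1 = 2.8684.
SSres = 20.4211.
SStot = 1449.7143.
R^2 = 1 - 20.4211/1449.7143 = 0.9859.

0.9859


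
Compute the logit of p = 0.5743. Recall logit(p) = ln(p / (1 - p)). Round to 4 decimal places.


Compute the odds: 0.5743/0.4257 = 1.3491.
Take the natural log: ln(1.3491) = 0.2994.

0.2994


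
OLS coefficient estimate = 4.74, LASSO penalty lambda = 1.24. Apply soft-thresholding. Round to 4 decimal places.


Absolute value: |4.74| = 4.74.
Compare to lambda = 1.24.
Since |beta| > lambda, coefficient = sign(beta)*(|beta| - lambda) = 3.5000.

3.5000


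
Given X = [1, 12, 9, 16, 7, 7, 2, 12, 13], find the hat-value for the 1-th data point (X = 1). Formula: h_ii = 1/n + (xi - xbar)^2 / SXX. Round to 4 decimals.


n = 9, xbar = 8.7778.
SXX = sum((xi - xbar)^2) = 203.5556.
h = 1/9 + (1 - 8.7778)^2 / 203.5556 = 0.4083.

0.4083


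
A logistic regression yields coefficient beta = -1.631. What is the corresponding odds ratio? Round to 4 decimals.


Odds ratio = exp(beta) = exp(-1.631).
= 0.1957.

0.1957


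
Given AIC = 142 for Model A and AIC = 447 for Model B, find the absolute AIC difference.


Absolute difference = |142 - 447| = 305.
The model with lower AIC (A) is preferred.

305


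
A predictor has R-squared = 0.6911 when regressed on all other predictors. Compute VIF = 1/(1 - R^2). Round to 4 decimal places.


Using VIF = 1/(1 - R^2_j):
1 - 0.6911 = 0.3089.
VIF = 3.2373.

3.2373


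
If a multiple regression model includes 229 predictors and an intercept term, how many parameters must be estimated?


Including the intercept, the model has 229 predictor coefficients + 1 intercept.
Total = 230.

230


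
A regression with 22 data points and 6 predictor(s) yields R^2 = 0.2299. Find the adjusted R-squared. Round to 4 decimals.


Adjusted R^2 = 1 - (1 - R^2) * (n-1)/(n-p-1).
(1 - R^2) = 0.7701.
(n-1)/(n-p-1) = 21/15.
(1 - R^2) * (n-1) = 0.7701 * 21 = 16.1721.
Divide by (n-p-1): 16.1721 / 15 = 1.0781.
Adj R^2 = 1 - 1.0781 = -0.0781.

-0.0781


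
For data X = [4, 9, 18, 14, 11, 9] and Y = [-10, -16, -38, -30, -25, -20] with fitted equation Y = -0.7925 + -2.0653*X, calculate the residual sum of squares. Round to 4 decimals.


Compute predicted values, then residuals = yi - yhat_i.
Residuals: [-0.9463, 3.3802, -0.0321, -0.2933, -1.4892, -0.6198].
SSres = sum(residual^2) = 15.0102.

15.0102


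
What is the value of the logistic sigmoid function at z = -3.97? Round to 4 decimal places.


First, exp(3.9700) = 52.9845.
Then sigma(z) = 1/(1 + 52.9845) = 0.0185.

0.0185


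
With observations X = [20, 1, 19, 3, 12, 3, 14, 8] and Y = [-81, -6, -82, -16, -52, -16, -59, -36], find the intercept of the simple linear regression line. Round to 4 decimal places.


First find the slope: b1 = -4.0052.
Means: xbar = 10.0000, ybar = -43.5000.
b0 = ybar - b1 * xbar = -43.5000 - -4.0052 * 10.0000 = -3.4479.

-3.4479


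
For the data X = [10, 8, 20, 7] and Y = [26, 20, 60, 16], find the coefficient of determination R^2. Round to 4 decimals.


After computing the OLS fit (b0=-7.3864, b1=3.3677):
SSres = 0.3185, SStot = 1211.0000.
R^2 = 1 - 0.3185/1211.0000 = 0.9997.

0.9997


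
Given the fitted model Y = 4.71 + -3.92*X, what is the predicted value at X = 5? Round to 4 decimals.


Plug X = 5 into Y = 4.71 + -3.92*X:
Y = 4.71 + -19.6000 = -14.8900.

-14.8900


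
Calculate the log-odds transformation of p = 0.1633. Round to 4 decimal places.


The odds are p/(1-p) = 0.1633 / 0.8367 = 0.1952.
logit(p) = ln(0.1952) = -1.6339.

-1.6339


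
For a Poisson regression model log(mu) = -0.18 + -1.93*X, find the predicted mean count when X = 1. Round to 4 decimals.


Compute eta = -0.18 + -1.93 * 1 = -2.1100.
Apply inverse link: mu = e^-2.1100 = 0.1212.

0.1212


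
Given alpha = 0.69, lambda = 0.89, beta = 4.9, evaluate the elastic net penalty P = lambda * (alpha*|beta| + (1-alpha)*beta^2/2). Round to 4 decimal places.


L1 component = 0.69 * |4.9| = 3.3810.
L2 component = 0.31 * 4.9^2 / 2 = 3.7216.
Penalty = 0.89 * (3.3810 + 3.7216) = 0.89 * 7.1026 = 6.3213.

6.3213


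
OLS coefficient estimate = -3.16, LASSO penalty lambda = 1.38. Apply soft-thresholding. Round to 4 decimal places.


Check: |-3.16| = 3.16 vs lambda = 1.38.
Since |beta| > lambda, coefficient = sign(beta)*(|beta| - lambda) = -1.7800.
Soft-thresholded coefficient = -1.7800.

-1.7800


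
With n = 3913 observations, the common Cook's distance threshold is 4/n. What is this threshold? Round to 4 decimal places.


Using the rule of thumb:
Threshold = 4 / 3913 = 0.0010.

0.0010


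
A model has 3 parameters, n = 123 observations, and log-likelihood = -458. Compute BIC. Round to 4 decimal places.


ln(123) = 4.812184.
k * ln(n) = 3 * 4.812184 = 14.436552.
-2L = 916.
BIC = 14.436552 + 916 = 930.436552, which rounds to 930.4366.

930.4366


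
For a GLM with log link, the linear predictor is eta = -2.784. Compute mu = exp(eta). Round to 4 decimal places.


The inverse log link gives:
mu = exp(-2.784) = 0.0618.

0.0618


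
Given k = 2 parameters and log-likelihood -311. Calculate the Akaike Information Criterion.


Compute:
2k = 2*2 = 4.
-2*loglik = -2*(-311) = 622.
AIC = 4 + 622 = 626.

626


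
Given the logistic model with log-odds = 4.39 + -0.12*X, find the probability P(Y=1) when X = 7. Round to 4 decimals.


Linear predictor: z = 4.39 + -0.12 * 7 = 3.5500.
P = 1/(1 + exp(-3.5500)) = 1/(1 + 0.0287) = 0.9721.

0.9721


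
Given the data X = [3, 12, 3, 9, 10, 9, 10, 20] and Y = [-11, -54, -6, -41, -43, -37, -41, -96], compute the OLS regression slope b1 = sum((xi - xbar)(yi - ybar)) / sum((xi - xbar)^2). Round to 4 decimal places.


First compute the means: xbar = 9.5000, ybar = -41.1250.
Then S_xx = sum((xi - xbar)^2) = 202.0000.
S_xy = sum((xi - xbar)(yi - ybar)) = -1035.5000.
b1 = S_xy / S_xx = -1035.5000 / 202.0000 = -5.1262.

-5.1262


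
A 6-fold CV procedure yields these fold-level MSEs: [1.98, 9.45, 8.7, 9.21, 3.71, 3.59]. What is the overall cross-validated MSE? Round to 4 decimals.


Add all fold MSEs: 36.6400.
Divide by k = 6: 36.6400/6 = 6.1067.

6.1067


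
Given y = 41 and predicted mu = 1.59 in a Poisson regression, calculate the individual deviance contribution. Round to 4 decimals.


First: ln(41/1.59) = 3.249838.
Then: 41 * 3.249838 = 133.243358.
y - mu = 41 - 1.59 = 39.41.
D = 2(133.243358 - 39.41) = 187.666716, which rounds to 187.6667.

187.6667


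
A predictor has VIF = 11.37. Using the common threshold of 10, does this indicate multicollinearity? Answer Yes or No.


Check: VIF = 11.37 vs threshold = 10.
Since 11.37 >= 10, the answer is Yes.

Yes


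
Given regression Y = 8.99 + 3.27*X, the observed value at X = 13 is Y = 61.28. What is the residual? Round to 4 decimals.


Fitted value at X = 13 is yhat = 8.99 + 3.27*13 = 51.5000.
Residual = 61.28 - 51.5000 = 9.7800.

9.7800


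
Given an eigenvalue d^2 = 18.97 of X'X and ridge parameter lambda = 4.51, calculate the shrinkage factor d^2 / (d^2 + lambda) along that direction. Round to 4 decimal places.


d^2 + lambda = 18.97 + 4.51 = 23.4800.
Shrinkage factor = 18.97/23.4800 = 0.8079.

0.8079


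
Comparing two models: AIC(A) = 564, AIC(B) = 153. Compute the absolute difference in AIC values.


Absolute difference = |564 - 153| = 411.
The model with lower AIC (B) is preferred.

411


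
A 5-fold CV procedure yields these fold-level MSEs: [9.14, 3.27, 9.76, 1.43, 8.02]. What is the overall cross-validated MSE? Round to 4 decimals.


Add all fold MSEs: 31.6200.
Divide by k = 5: 31.6200/5 = 6.3240.

6.3240


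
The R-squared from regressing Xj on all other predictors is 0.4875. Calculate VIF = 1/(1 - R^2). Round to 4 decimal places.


VIF = 1 / (1 - 0.4875).
= 1 / 0.5125 = 1.9512.

1.9512


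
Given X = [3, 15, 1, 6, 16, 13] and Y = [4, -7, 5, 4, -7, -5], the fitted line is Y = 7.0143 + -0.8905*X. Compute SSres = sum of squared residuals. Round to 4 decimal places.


Compute predicted values, then residuals = yi - yhat_i.
Residuals: [-0.3428, -0.6568, -1.1238, 2.3287, 0.2337, -0.4378].
SSres = sum(residual^2) = 7.4810.

7.4810


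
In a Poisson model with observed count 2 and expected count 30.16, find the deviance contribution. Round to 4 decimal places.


Compute y*ln(y/mu) = 2*ln(2/30.16) = 2*-2.713369 = -5.426738.
y - mu = -28.16.
D = 2*(-5.426738 - (-28.16)) = 45.466524, which rounds to 45.4665.

45.4665


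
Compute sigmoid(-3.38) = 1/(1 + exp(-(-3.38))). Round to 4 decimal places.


Compute exp(3.3800) = 29.3708.
Sigmoid = 1 / (1 + 29.3708) = 1 / 30.3708 = 0.0329.

0.0329


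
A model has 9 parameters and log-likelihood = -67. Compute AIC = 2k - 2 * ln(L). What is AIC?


AIC = 2*9 - 2*(-67).
= 18 + 134 = 152.

152


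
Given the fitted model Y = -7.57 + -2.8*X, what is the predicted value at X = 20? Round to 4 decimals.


Predicted value:
Y = -7.57 + (-2.8)(20) = -7.57 + -56.0000 = -63.5700.

-63.5700


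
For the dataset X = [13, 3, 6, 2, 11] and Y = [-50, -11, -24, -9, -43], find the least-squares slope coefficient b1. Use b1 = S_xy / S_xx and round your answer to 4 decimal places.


First compute the means: xbar = 7.0000, ybar = -27.4000.
Then S_xx = sum((xi - xbar)^2) = 94.0000.
S_xy = sum((xi - xbar)(yi - ybar)) = -359.0000.
b1 = S_xy / S_xx = -359.0000 / 94.0000 = -3.8191.

-3.8191


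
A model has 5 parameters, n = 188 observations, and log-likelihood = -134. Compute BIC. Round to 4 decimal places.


ln(188) = 5.236442.
k * ln(n) = 5 * 5.236442 = 26.182210.
-2L = 268.
BIC = 26.182210 + 268 = 294.182210, which rounds to 294.1822.

294.1822


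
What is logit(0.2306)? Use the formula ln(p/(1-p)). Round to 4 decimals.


1 - p = 0.7694.
p/(1-p) = 0.2997.
logit = ln(0.2997) = -1.2049.

-1.2049


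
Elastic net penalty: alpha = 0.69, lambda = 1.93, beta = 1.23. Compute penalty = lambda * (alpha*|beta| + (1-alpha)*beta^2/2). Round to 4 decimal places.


L1 component = 0.69 * |1.23| = 0.8487.
L2 component = 0.31 * 1.23^2 / 2 = 0.2345.
Penalty = 1.93 * (0.8487 + 0.2345) = 1.93 * 1.0832 = 2.0906.

2.0906


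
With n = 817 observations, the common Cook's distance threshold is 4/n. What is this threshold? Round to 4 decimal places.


Using the rule of thumb:
Threshold = 4 / 817 = 0.0049.

0.0049


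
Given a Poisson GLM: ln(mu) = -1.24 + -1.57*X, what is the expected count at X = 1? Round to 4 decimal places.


Compute eta = -1.24 + -1.57 * 1 = -2.8100.
Apply inverse link: mu = e^-2.8100 = 0.0602.

0.0602


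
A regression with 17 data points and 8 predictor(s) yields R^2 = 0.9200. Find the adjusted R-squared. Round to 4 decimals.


Plug in: Adj R^2 = 1 - (1 - 0.9200) * 16/8.
= 1 - 0.0800 * 16/8
= 1 - 1.2800 / 8
= 1 - 0.1600 = 0.8400.

0.8400


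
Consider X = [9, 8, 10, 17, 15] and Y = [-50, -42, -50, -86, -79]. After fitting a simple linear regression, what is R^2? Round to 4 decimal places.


The fitted line is Y = -3.0764 + -4.9427*X.
SSres = 16.9936, SStot = 1551.2000.
R^2 = 1 - SSres/SStot = 0.9890.

0.9890


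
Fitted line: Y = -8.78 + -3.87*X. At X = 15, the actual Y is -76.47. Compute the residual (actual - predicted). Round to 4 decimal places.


Predicted = -8.78 + -3.87 * 15 = -66.8300.
Residual = -76.47 - -66.8300 = -9.6400.

-9.6400


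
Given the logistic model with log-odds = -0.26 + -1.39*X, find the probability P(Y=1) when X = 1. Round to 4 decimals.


z = -0.26 + -1.39 * 1 = -1.6500.
Sigmoid: P = 1 / (1 + exp(1.6500)) = 0.1611.

0.1611


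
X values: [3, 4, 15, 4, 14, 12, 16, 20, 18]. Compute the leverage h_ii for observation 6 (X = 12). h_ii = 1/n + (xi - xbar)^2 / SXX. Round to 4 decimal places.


n = 9, xbar = 11.7778.
SXX = sum((xi - xbar)^2) = 337.5556.
h = 1/9 + (12 - 11.7778)^2 / 337.5556 = 0.1113.

0.1113


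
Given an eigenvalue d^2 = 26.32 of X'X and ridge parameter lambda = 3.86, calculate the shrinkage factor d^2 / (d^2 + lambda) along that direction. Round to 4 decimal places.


d^2 + lambda = 26.32 + 3.86 = 30.1800.
Shrinkage factor = 26.32/30.1800 = 0.8721.

0.8721


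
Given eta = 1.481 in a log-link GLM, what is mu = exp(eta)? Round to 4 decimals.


The inverse log link gives:
mu = exp(1.481) = 4.3973.

4.3973


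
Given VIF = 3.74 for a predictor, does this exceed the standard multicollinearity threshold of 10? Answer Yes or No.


Compare VIF = 3.74 to the threshold of 10.
3.74 < 10, so the answer is No.

No


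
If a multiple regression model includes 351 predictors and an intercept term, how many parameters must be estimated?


Total coefficients = number of predictors + 1 (for the intercept).
= 351 + 1 = 352.

352


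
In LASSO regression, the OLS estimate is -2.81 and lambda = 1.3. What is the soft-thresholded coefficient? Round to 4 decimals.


Absolute value: |-2.81| = 2.81.
Compare to lambda = 1.3.
Since |beta| > lambda, coefficient = sign(beta)*(|beta| - lambda) = -1.5100.

-1.5100


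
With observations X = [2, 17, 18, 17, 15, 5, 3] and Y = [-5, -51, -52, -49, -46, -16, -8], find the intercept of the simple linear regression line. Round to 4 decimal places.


The slope is b1 = -2.9654.
Sample means are xbar = 11.0000 and ybar = -32.4286.
Intercept: b0 = -32.4286 - (-2.9654)(11.0000) = 0.1909.

0.1909


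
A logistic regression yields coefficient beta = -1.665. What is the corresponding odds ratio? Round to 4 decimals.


The odds ratio is computed as:
OR = e^(-1.665) = 0.1892.

0.1892


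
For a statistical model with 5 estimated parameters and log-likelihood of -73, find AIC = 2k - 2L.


AIC = 2k - 2*loglik = 2(5) - 2(-73).
= 10 + 146 = 156.

156


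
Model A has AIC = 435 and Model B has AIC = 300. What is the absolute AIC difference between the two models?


|AIC_A - AIC_B| = |435 - 300| = 135.
Model B is preferred (lower AIC).

135


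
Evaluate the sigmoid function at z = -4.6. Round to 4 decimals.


First, exp(4.6000) = 99.4843.
Then sigma(z) = 1/(1 + 99.4843) = 0.0100.

0.0100


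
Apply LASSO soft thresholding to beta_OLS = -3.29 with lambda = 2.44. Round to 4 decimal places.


|beta_OLS| = 3.29.
lambda = 2.44.
Since |beta| > lambda, coefficient = sign(beta)*(|beta| - lambda) = -0.8500.
Result = -0.8500.

-0.8500


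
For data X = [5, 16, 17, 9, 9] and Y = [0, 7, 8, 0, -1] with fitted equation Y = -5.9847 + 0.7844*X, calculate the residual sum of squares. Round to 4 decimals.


Predicted values from Y = -5.9847 + 0.7844*X.
Residuals: [2.0627, 0.4343, 0.6499, -1.0749, -2.0749].
SSres = 10.3263.

10.3263


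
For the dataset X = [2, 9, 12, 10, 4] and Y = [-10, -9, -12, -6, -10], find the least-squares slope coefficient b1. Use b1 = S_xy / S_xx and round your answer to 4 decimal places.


Calculate xbar = 7.4000, ybar = -9.4000.
S_xx = 71.2000, S_xy = 2.8000.
Using b1 = S_xy / S_xx = 2.8000 / 71.2000, we get b1 = 0.0393.

0.0393


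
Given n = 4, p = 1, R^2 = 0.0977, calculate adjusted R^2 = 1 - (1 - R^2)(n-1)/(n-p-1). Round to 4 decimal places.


Plug in: Adj R^2 = 1 - (1 - 0.0977) * 3/2.
= 1 - 0.9023 * 3/2
= 1 - 2.7069 / 2
= 1 - 1.3535 = -0.3535.

-0.3535


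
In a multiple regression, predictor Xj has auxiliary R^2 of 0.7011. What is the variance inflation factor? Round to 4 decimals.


Using VIF = 1/(1 - R^2_j):
1 - 0.7011 = 0.2989.
VIF = 3.3456.

3.3456


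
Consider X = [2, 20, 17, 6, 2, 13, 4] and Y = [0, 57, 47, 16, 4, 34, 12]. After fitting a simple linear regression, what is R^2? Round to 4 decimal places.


After computing the OLS fit (b0=-2.5974, b1=2.9403):
SSres = 23.6725, SStot = 2901.4286.
R^2 = 1 - 23.6725/2901.4286 = 0.9918.

0.9918


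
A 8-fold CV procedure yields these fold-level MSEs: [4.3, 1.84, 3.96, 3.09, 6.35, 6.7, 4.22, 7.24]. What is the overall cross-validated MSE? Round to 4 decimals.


Sum of fold MSEs = 37.7000.
Average = 37.7000 / 8 = 4.7125.

4.7125


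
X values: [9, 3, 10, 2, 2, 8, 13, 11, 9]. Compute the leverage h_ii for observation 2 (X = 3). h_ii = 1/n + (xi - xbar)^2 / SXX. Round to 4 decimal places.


Mean of X: xbar = 7.4444.
SXX = 134.2222.
For X = 3: h = 1/9 + (3 - 7.4444)^2/134.2222 = 0.2583.

0.2583


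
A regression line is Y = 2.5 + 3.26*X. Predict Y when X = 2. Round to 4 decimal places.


Plug X = 2 into Y = 2.5 + 3.26*X:
Y = 2.5 + 6.5200 = 9.0200.

9.0200


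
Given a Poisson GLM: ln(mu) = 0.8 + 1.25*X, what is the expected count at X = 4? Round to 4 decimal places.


Compute eta = 0.8 + 1.25 * 4 = 5.8000.
Apply inverse link: mu = e^5.8000 = 330.2996.

330.2996


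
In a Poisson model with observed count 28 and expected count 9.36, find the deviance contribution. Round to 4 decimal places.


Compute y*ln(y/mu) = 28*ln(28/9.36) = 28*1.095759 = 30.681252.
y - mu = 18.64.
D = 2*(30.681252 - (18.64)) = 24.082504, which rounds to 24.0825.

24.0825


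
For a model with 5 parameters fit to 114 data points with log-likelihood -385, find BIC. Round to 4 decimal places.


Compute k*ln(n) = 5*ln(114) = 5*4.736198 = 23.680990.
Then -2*loglik = 770.
BIC = 23.680990 + 770 = 793.680990, which rounds to 793.6810.

793.6810


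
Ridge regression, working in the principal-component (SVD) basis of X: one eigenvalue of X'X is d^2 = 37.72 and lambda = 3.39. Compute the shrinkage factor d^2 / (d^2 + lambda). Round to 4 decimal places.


Compute the denominator: 37.72 + 3.39 = 41.1100.
Shrinkage factor = 37.72 / 41.1100 = 0.9175.

0.9175


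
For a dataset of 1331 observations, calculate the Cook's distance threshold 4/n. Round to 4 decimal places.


Using the rule of thumb:
Threshold = 4 / 1331 = 0.0030.

0.0030


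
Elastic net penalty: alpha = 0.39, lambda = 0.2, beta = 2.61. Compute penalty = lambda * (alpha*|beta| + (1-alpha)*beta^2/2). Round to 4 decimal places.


Compute:
L1 = 0.39 * 2.61 = 1.0179.
L2 = 0.61 * 2.61^2 / 2 = 2.0777.
Penalty = 0.2 * (1.0179 + 2.0777) = 0.6191.

0.6191


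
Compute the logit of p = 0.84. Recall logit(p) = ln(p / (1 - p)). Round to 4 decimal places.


1 - p = 0.16.
p/(1-p) = 5.2500.
logit = ln(5.2500) = 1.6582.

1.6582


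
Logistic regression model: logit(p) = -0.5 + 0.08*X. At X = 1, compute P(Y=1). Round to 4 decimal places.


Compute z = -0.5 + (0.08)(1) = -0.4200.
exp(-z) = 1.5220.
P = 1/(1 + 1.5220) = 0.3965.

0.3965


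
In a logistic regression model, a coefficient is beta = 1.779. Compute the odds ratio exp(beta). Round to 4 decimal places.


The odds ratio is computed as:
OR = e^(1.779) = 5.9239.

5.9239


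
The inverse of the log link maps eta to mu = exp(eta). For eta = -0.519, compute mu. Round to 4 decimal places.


Apply the inverse link:
mu = e^-0.519 = 0.5951.

0.5951


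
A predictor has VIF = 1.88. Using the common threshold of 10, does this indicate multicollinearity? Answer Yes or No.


Compare VIF = 1.88 to the threshold of 10.
1.88 < 10, so the answer is No.

No


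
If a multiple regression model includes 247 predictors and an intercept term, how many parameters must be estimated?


Including the intercept, the model has 247 predictor coefficients + 1 intercept.
Total = 248.

248


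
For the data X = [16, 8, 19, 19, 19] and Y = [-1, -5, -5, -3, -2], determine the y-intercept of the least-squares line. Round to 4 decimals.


Compute b1 = 0.1454 from the OLS formula.
With xbar = 16.2000 and ybar = -3.2000, the intercept is:
b0 = -3.2000 - 0.1454 * 16.2000 = -5.5551.

-5.5551


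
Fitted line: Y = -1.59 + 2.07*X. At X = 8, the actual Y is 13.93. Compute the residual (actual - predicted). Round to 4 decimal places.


Predicted = -1.59 + 2.07 * 8 = 14.9700.
Residual = 13.93 - 14.9700 = -1.0400.

-1.0400


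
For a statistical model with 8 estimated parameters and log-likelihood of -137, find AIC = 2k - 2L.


AIC = 2*8 - 2*(-137).
= 16 + 274 = 290.

290


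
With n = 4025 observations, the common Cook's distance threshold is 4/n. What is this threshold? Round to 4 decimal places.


Using the rule of thumb:
Threshold = 4 / 4025 = 0.0010.

0.0010


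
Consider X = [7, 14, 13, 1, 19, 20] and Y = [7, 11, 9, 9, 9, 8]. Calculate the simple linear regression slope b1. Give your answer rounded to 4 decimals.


The sample means are xbar = 12.3333 and ybar = 8.8333.
Compute S_xx = 263.3333 and S_xy = 6.3333.
Slope b1 = S_xy / S_xx = 6.3333 / 263.3333 = 0.0241.

0.0241


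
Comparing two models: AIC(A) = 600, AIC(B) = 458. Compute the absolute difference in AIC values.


|AIC_A - AIC_B| = |600 - 458| = 142.
Model B is preferred (lower AIC).

142


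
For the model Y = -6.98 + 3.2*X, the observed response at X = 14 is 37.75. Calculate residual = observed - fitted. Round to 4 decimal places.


Compute yhat = -6.98 + (3.2)(14) = 37.8200.
Residual = actual - predicted = 37.75 - 37.8200 = -0.0700.

-0.0700


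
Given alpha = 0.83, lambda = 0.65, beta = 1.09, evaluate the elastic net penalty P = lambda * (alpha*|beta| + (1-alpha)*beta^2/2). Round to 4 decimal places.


L1 component = 0.83 * |1.09| = 0.9047.
L2 component = 0.17 * 1.09^2 / 2 = 0.1010.
Penalty = 0.65 * (0.9047 + 0.1010) = 0.65 * 1.0057 = 0.6537.

0.6537


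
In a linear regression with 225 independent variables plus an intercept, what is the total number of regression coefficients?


Total coefficients = number of predictors + 1 (for the intercept).
= 225 + 1 = 226.

226


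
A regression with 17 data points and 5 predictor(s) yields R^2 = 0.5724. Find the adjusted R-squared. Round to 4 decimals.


Plug in: Adj R^2 = 1 - (1 - 0.5724) * 16/11.
= 1 - 0.4276 * 16/11
= 1 - 6.8416 / 11
= 1 - 0.6220 = 0.3780.

0.3780


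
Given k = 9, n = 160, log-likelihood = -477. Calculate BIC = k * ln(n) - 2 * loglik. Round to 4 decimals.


k * ln(n) = 9 * ln(160) = 9 * 5.075174 = 45.676566.
-2 * loglik = -2 * (-477) = 954.
BIC = 45.676566 + 954 = 999.676566, which rounds to 999.6766.

999.6766


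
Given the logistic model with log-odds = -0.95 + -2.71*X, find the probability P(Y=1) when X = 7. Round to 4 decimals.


z = -0.95 + -2.71 * 7 = -19.9200.
Sigmoid: P = 1 / (1 + exp(19.9200)) = 0.0000.

0.0000


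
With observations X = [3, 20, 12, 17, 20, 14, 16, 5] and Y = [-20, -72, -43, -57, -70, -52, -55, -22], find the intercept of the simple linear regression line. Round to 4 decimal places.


The slope is b1 = -3.0339.
Sample means are xbar = 13.3750 and ybar = -48.8750.
Intercept: b0 = -48.8750 - (-3.0339)(13.3750) = -8.2970.

-8.2970


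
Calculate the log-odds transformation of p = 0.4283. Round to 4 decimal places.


Compute the odds: 0.4283/0.5717 = 0.7492.
Take the natural log: ln(0.7492) = -0.2888.

-0.2888


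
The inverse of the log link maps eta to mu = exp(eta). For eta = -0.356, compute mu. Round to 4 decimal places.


The inverse log link gives:
mu = exp(-0.356) = 0.7005.

0.7005


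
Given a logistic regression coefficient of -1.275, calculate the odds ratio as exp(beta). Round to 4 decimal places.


Odds ratio = exp(beta) = exp(-1.275).
= 0.2794.

0.2794


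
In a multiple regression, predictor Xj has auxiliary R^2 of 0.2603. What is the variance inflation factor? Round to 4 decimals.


Using VIF = 1/(1 - R^2_j):
1 - 0.2603 = 0.7397.
VIF = 1.3519.

1.3519


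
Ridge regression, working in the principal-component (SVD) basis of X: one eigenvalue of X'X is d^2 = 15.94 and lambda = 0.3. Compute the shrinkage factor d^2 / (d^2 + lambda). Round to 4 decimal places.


Compute the denominator: 15.94 + 0.3 = 16.2400.
Shrinkage factor = 15.94 / 16.2400 = 0.9815.

0.9815


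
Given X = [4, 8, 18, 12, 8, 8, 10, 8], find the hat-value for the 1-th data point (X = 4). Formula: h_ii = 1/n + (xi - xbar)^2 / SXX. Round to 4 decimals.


Mean of X: xbar = 9.5000.
SXX = 118.0000.
For X = 4: h = 1/8 + (4 - 9.5000)^2/118.0000 = 0.3814.

0.3814


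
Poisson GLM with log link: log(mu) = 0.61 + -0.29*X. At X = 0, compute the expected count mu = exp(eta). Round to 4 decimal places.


Linear predictor: eta = 0.61 + (-0.29)(0) = 0.6100.
Expected count: mu = exp(0.6100) = 1.8404.

1.8404


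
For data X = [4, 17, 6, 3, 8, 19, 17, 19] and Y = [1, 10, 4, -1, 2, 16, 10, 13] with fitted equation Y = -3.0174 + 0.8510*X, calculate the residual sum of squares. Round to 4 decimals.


Compute predicted values, then residuals = yi - yhat_i.
Residuals: [0.6134, -1.4496, 1.9114, -0.5356, -1.7906, 2.8484, -1.4496, -0.1516].
SSres = sum(residual^2) = 19.8619.

19.8619


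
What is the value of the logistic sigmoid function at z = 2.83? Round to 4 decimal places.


First, exp(-2.8300) = 0.0590.
Then sigma(z) = 1/(1 + 0.0590) = 0.9443.

0.9443


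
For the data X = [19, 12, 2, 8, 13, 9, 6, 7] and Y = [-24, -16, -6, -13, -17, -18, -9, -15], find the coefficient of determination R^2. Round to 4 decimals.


Fit the OLS line: b0 = -5.3011, b1 = -0.9946.
SSres = 31.4946.
SStot = 215.5000.
R^2 = 1 - 31.4946/215.5000 = 0.8539.

0.8539


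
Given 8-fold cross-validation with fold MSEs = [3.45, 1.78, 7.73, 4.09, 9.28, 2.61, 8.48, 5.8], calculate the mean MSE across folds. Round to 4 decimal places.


Add all fold MSEs: 43.2200.
Divide by k = 8: 43.2200/8 = 5.4025.

5.4025


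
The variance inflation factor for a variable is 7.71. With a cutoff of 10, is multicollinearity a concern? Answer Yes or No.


Compare VIF = 7.71 to the threshold of 10.
7.71 < 10, so the answer is No.

No


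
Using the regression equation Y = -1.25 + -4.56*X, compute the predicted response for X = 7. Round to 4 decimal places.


Substitute X = 7 into the equation:
Y = -1.25 + -4.56 * 7 = -1.25 + -31.9200 = -33.1700.

-33.1700


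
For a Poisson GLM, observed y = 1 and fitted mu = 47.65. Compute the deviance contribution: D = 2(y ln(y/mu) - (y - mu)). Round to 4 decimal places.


Compute y*ln(y/mu) = 1*ln(1/47.65) = 1*-3.863883 = -3.863883.
y - mu = -46.65.
D = 2*(-3.863883 - (-46.65)) = 85.572234, which rounds to 85.5722.

85.5722


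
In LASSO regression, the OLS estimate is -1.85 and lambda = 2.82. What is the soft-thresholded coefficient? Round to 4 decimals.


Check: |-1.85| = 1.85 vs lambda = 2.82.
Since |beta| <= lambda, the coefficient is set to 0.
Soft-thresholded coefficient = 0.0000.

0.0000


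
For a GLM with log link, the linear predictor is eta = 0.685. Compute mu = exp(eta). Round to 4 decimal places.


The inverse log link gives:
mu = exp(0.685) = 1.9838.

1.9838


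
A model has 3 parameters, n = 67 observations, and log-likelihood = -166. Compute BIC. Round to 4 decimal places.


k * ln(n) = 3 * ln(67) = 3 * 4.204693 = 12.614079.
-2 * loglik = -2 * (-166) = 332.
BIC = 12.614079 + 332 = 344.614079, which rounds to 344.6141.

344.6141


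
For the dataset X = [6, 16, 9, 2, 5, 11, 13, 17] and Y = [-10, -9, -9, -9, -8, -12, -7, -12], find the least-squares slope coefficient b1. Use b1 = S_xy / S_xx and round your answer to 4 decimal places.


The sample means are xbar = 9.8750 and ybar = -9.5000.
Compute S_xx = 200.8750 and S_xy = -19.5000.
Slope b1 = S_xy / S_xx = -19.5000 / 200.8750 = -0.0971.

-0.0971


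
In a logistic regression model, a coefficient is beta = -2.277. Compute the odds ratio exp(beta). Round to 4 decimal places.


exp(-2.277) = 0.1026.
So the odds ratio is 0.1026.

0.1026


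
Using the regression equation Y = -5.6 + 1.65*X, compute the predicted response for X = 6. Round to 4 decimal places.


Substitute X = 6 into the equation:
Y = -5.6 + 1.65 * 6 = -5.6 + 9.9000 = 4.3000.

4.3000


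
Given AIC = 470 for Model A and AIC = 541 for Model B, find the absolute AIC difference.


Compute |470 - 541| = 71.
Model A has the smaller AIC.

71
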